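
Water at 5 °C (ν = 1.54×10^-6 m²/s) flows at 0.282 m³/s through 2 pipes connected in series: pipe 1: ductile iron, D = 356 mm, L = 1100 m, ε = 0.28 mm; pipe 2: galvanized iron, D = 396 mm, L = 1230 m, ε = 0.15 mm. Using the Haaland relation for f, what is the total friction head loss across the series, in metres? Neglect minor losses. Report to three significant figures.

H ≈ 37.9 m

Pipe 1: V = 2.833 m/s, Re = 6.55×10^5, ε/D = 7.87×10^-4, f = 0.01905, h_1 = f(L/D)V²/2g = 24.08 m
Pipe 2: V = 2.290 m/s, Re = 5.89×10^5, ε/D = 3.79×10^-4, f = 0.01662, h_2 = f(L/D)V²/2g = 13.79 m
Series → Q common, losses add: H = Σh = 37.87 m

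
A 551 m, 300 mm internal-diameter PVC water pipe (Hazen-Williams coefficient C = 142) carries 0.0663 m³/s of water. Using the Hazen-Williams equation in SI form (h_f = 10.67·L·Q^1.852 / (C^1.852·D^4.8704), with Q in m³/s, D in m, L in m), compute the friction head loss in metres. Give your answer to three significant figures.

h_f ≈ 1.40 m

h_f = 10.67·551·0.0663^1.852 / (142^1.852·0.300^4.8704) = 1.404 m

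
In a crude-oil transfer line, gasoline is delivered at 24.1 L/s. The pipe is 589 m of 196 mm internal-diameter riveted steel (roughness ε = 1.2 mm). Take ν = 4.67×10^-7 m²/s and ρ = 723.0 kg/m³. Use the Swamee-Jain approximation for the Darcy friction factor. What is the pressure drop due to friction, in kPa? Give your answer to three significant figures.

V = 4Q/(πD²) = 4·0.0241/(π·0.196²) = 0.7988 m/s
Re = VD/ν = 0.7988·0.196/4.67×10^-7 = 3.35×10^5 → turbulent
ε/D = 1.2/196 = 0.00612
Swamee-Jain: f = 0.03269
h_f = f(L/D)V²/(2g) = 0.03269·(589/0.196)·0.7988²/(2·9.81) = 3.194 m
Δp = ρg·h_f = 723.0·9.81·3.194 = 22.66 kPa

Δp ≈ 22.7 kPa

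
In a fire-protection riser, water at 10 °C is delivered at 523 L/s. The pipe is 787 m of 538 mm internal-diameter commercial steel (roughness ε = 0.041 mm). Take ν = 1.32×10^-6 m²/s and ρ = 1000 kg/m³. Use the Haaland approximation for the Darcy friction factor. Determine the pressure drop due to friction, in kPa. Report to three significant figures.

V = 4Q/(πD²) = 4·0.523/(π·0.538²) = 2.301 m/s
Re = VD/ν = 2.301·0.538/1.32×10^-6 = 9.38×10^5 → turbulent
ε/D = 0.041/538 = 7.62×10^-5
Haaland: f = 0.01304
h_f = f(L/D)V²/(2g) = 0.01304·(787/0.538)·2.301²/(2·9.81) = 5.146 m
Δp = ρg·h_f = 1000·9.81·5.146 = 50.48 kPa

Δp ≈ 50.5 kPa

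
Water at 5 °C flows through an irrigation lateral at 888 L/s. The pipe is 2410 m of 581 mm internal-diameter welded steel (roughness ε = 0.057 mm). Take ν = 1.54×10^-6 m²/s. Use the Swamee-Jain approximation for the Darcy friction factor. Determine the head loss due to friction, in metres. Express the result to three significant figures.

V = 4Q/(πD²) = 4·0.888/(π·0.581²) = 3.349 m/s
Re = VD/ν = 3.349·0.581/1.54×10^-6 = 1.26×10^6 → turbulent
ε/D = 0.057/581 = 9.81×10^-5
Swamee-Jain: f = 0.01323
h_f = f(L/D)V²/(2g) = 0.01323·(2410/0.581)·3.349²/(2·9.81) = 31.39 m

h_f ≈ 31.4 m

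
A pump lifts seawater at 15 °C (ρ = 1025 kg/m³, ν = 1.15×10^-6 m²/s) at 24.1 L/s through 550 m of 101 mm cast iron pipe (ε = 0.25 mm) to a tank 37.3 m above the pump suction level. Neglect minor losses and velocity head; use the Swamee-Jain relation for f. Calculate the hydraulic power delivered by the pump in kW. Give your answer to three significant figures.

V = 4Q/(πD²) = 3.008 m/s; Re = 2.64×10^5; ε/D = 0.00248; f = 0.02555
h_f = f(L/D)V²/2g = 64.17 m
Total head H = z + h_f = 37.3 + 64.17 = 101.5 m
P_hyd = ρgQH = 1025·9.81·0.0241·101.5 = 24.59 kW

P_hyd ≈ 24.6 kW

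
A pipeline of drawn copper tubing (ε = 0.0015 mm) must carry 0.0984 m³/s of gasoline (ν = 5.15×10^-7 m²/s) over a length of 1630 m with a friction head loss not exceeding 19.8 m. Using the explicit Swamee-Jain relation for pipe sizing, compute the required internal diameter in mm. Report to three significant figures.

D ≈ 241 mm

Swamee-Jain (Type III): D = 0.66·[ε^1.25·(LQ²/(gh_f))^4.75 + ν·Q^9.4·(L/(gh_f))^5.2]^0.04
LQ²/(gh_f) = 0.08125; L/(gh_f) = 8.392
Term 1 = ε^1.25·(…)^4.75 = 3.48×10^-13; Term 2 = ν·Q^9.4·(…)^5.2 = 1.12×10^-11
D = 0.66·(3.48×10^-13 + 1.12×10^-11)^0.04 = 0.2410 m = 241 mm
Check: V = 2.16 m/s, Re = 1.01×10^6, f = 0.01175, h_f = 18.8 m ≈ 19.8 m ✓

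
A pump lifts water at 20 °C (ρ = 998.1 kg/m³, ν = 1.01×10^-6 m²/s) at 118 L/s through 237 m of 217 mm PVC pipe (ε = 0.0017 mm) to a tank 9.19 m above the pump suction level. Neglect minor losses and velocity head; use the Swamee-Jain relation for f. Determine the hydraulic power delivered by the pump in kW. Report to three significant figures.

V = 4Q/(πD²) = 3.191 m/s; Re = 6.86×10^5; ε/D = 7.83×10^-6; f = 0.01254
h_f = f(L/D)V²/2g = 7.104 m
Total head H = z + h_f = 9.19 + 7.104 = 16.29 m
P_hyd = ρgQH = 998.1·9.81·0.118·16.29 = 18.83 kW

P_hyd ≈ 18.8 kW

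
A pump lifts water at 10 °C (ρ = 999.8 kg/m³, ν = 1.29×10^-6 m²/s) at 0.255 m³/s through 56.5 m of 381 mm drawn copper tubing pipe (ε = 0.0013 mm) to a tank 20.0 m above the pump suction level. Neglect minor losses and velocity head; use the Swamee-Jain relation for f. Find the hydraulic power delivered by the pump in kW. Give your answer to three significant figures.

V = 4Q/(πD²) = 2.237 m/s; Re = 6.61×10^5; ε/D = 3.41×10^-6; f = 0.01253
h_f = f(L/D)V²/2g = 0.4737 m
Total head H = z + h_f = 20.0 + 0.4737 = 20.47 m
P_hyd = ρgQH = 999.8·9.81·0.255·20.47 = 51.21 kW

P_hyd ≈ 51.2 kW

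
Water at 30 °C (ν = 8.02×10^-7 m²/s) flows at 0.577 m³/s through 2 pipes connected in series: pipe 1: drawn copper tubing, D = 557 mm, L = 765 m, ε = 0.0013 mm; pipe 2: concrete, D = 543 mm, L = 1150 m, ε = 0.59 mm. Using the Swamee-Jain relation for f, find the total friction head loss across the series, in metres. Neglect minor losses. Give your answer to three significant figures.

Pipe 1: V = 2.368 m/s, Re = 1.64×10^6, ε/D = 2.33×10^-6, f = 0.01077, h_1 = f(L/D)V²/2g = 4.229 m
Pipe 2: V = 2.492 m/s, Re = 1.69×10^6, ε/D = 0.00109, f = 0.02027, h_2 = f(L/D)V²/2g = 13.59 m
Series → Q common, losses add: H = Σh = 17.82 m

H ≈ 17.8 m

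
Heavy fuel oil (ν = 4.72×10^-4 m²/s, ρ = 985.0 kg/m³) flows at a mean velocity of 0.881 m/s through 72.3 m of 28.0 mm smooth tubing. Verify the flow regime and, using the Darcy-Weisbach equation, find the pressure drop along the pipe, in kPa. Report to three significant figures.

Re = VD/ν = 0.881·0.02800/4.72×10^-4 = 52.3 → laminar (Re < 2300)
f = 64/Re = 1.225
h_f = f(L/D)V²/(2g) = 1.225·(72.3/0.02800)·0.881²/(2·9.81) = 125.1 m
Δp = ρg·h_f = 985.0·9.81·125.1 = 1209 kPa

Δp ≈ 1210 kPa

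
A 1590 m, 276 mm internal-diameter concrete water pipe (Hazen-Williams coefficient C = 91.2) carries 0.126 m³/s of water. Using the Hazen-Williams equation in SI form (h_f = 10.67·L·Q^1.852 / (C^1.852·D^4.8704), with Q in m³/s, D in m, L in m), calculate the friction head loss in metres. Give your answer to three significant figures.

h_f ≈ 45.3 m

h_f = 10.67·1590·0.126^1.852 / (91.2^1.852·0.276^4.8704) = 45.35 m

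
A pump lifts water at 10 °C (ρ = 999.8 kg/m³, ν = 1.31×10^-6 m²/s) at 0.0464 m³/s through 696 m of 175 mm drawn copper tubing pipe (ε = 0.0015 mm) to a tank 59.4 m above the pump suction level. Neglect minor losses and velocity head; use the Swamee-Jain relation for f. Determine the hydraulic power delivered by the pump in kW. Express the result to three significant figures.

V = 4Q/(πD²) = 1.929 m/s; Re = 2.58×10^5; ε/D = 8.57×10^-6; f = 0.01488
h_f = f(L/D)V²/2g = 11.23 m
Total head H = z + h_f = 59.4 + 11.23 = 70.63 m
P_hyd = ρgQH = 999.8·9.81·0.0464·70.63 = 32.14 kW

P_hyd ≈ 32.1 kW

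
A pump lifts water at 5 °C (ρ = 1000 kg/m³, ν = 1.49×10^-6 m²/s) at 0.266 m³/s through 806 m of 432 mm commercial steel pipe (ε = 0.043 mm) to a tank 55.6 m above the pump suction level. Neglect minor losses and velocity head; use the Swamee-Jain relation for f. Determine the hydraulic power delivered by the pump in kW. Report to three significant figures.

V = 4Q/(πD²) = 1.815 m/s; Re = 5.26×10^5; ε/D = 9.95×10^-5; f = 0.01438
h_f = f(L/D)V²/2g = 4.503 m
Total head H = z + h_f = 55.6 + 4.503 = 60.10 m
P_hyd = ρgQH = 1000·9.81·0.266·60.10 = 156.8 kW

P_hyd ≈ 157 kW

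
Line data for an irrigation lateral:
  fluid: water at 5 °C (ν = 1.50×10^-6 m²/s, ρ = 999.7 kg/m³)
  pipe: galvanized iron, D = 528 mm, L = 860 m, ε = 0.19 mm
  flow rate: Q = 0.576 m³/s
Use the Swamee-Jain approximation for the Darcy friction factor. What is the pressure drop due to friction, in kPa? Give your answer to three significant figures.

Δp ≈ 91.9 kPa

V = 4Q/(πD²) = 4·0.576/(π·0.528²) = 2.631 m/s
Re = VD/ν = 2.631·0.528/1.50×10^-6 = 9.26×10^5 → turbulent
ε/D = 0.19/528 = 3.60×10^-4
Swamee-Jain: f = 0.01631
h_f = f(L/D)V²/(2g) = 0.01631·(860/0.528)·2.631²/(2·9.81) = 9.373 m
Δp = ρg·h_f = 999.7·9.81·9.373 = 91.92 kPa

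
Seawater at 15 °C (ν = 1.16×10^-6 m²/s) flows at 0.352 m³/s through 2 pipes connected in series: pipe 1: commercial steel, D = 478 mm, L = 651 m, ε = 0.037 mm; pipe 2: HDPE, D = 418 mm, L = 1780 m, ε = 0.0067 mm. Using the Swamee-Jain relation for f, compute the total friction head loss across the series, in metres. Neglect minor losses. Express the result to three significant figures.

Pipe 1: V = 1.962 m/s, Re = 8.08×10^5, ε/D = 7.74×10^-5, f = 0.01344, h_1 = f(L/D)V²/2g = 3.589 m
Pipe 2: V = 2.565 m/s, Re = 9.24×10^5, ε/D = 1.60×10^-5, f = 0.01213, h_2 = f(L/D)V²/2g = 17.32 m
Series → Q common, losses add: H = Σh = 20.91 m

H ≈ 20.9 m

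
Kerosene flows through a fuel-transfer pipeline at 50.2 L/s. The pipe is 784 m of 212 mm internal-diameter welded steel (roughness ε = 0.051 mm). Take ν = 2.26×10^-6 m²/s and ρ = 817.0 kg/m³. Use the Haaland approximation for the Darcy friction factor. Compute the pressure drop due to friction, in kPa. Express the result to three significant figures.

V = 4Q/(πD²) = 4·0.0502/(π·0.212²) = 1.422 m/s
Re = VD/ν = 1.422·0.212/2.26×10^-6 = 1.33×10^5 → turbulent
ε/D = 0.051/212 = 2.41×10^-4
Haaland: f = 0.01810
h_f = f(L/D)V²/(2g) = 0.01810·(784/0.212)·1.422²/(2·9.81) = 6.900 m
Δp = ρg·h_f = 817.0·9.81·6.900 = 55.30 kPa

Δp ≈ 55.3 kPa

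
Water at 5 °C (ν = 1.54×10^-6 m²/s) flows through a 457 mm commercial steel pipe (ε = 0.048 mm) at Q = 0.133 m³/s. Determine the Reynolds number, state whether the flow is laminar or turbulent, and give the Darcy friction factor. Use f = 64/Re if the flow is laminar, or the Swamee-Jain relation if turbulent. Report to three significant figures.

V = 4Q/(πD²) = 0.8108 m/s
Re = VD/ν = 0.8108·0.457/1.54×10^-6 = 2.41×10^5
Re > 4000 → turbulent; ε/D = 1.05×10^-4
Swamee-Jain: f = 0.01598

Re ≈ 2.41×10^5; turbulent; f ≈ 0.0160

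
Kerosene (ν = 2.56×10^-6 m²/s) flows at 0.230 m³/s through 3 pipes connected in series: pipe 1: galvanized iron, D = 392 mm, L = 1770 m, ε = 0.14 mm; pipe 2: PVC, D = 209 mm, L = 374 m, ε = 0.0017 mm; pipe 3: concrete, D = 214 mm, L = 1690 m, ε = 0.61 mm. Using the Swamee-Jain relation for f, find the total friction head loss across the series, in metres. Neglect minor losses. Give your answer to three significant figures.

Pipe 1: V = 1.906 m/s, Re = 2.92×10^5, ε/D = 3.57×10^-4, f = 0.01749, h_1 = f(L/D)V²/2g = 14.62 m
Pipe 2: V = 6.704 m/s, Re = 5.47×10^5, ε/D = 8.13×10^-6, f = 0.01302, h_2 = f(L/D)V²/2g = 53.37 m
Pipe 3: V = 6.395 m/s, Re = 5.35×10^5, ε/D = 0.00285, f = 0.02616, h_3 = f(L/D)V²/2g = 430.6 m
Series → Q common, losses add: H = Σh = 498.6 m

H ≈ 499 m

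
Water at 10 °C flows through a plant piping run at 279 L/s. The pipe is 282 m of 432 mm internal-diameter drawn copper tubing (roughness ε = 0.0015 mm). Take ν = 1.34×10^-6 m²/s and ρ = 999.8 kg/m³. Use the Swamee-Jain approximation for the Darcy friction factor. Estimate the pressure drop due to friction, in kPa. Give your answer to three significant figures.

V = 4Q/(πD²) = 4·0.279/(π·0.432²) = 1.903 m/s
Re = VD/ν = 1.903·0.432/1.34×10^-6 = 6.14×10^5 → turbulent
ε/D = 0.0015/432 = 3.47×10^-6
Swamee-Jain: f = 0.01269
h_f = f(L/D)V²/(2g) = 0.01269·(282/0.432)·1.903²/(2·9.81) = 1.530 m
Δp = ρg·h_f = 999.8·9.81·1.530 = 15.00 kPa

Δp ≈ 15.0 kPa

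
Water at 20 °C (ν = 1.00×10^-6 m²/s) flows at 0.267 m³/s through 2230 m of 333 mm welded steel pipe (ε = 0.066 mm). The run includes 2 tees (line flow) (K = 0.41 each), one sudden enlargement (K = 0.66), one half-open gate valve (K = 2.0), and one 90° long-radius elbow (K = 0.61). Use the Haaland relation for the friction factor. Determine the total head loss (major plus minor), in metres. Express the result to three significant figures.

V = 4Q/(πD²) = 3.066 m/s; V²/2g = 0.4790 m
Re = 1.02×10^6, ε/D = 1.98×10^-4 → f = 0.01456 (Haaland)
Major: h_f = f(L/D)·V²/2g = 0.01456·6697·0.4790 = 46.72 m
Minor: ΣK = 4.09; h_m = ΣK·V²/2g = 1.959 m
Total H_L = 46.72 + 1.959 = 48.68 m

H_L ≈ 48.7 m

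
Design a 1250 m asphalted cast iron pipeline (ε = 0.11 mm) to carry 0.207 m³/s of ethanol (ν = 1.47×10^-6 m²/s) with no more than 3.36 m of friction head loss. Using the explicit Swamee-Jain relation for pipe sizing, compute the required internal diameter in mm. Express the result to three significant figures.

Swamee-Jain (Type III): D = 0.66·[ε^1.25·(LQ²/(gh_f))^4.75 + ν·Q^9.4·(L/(gh_f))^5.2]^0.04
LQ²/(gh_f) = 1.625; L/(gh_f) = 37.92
Term 1 = ε^1.25·(…)^4.75 = 1.13×10^-4; Term 2 = ν·Q^9.4·(…)^5.2 = 8.87×10^-5
D = 0.66·(1.13×10^-4 + 8.87×10^-5)^0.04 = 0.4696 m = 470 mm
Check: V = 1.20 m/s, Re = 3.82×10^5, f = 0.01619, h_f = 3.14 m ≈ 3.36 m ✓

D ≈ 470 mm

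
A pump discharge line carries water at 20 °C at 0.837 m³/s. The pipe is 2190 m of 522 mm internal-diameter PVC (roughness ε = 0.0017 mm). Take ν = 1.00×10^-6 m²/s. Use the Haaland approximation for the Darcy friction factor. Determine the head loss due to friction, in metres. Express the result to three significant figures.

V = 4Q/(πD²) = 4·0.837/(π·0.522²) = 3.911 m/s
Re = VD/ν = 3.911·0.522/1.00×10^-6 = 2.04×10^6 → turbulent
ε/D = 0.0017/522 = 3.26×10^-6
Haaland: f = 0.01040
h_f = f(L/D)V²/(2g) = 0.01040·(2190/0.522)·3.911²/(2·9.81) = 34.02 m

h_f ≈ 34.0 m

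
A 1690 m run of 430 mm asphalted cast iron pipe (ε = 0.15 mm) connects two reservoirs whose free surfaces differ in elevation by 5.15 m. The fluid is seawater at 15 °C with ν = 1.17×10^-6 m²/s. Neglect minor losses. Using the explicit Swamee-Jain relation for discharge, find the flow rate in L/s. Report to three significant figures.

Q ≈ 180 L/s

Swamee-Jain (Type II): Q = -0.965·√(gD⁵h_f/L)·ln[ε/(3.7D) + √(3.17ν²L/(gD³h_f))]
√(gD⁵h_f/L) = √(9.81·0.430⁵·5.15/1690) = 0.02096
ε/(3.7D) = 9.43×10^-5; √(3.17ν²L/(gD³h_f)) = 4.27×10^-5
Q = -0.965·0.02096·ln(1.370×10^-4) = 0.1800 m³/s
Check: V = 1.24 m/s, Re = 4.55×10^5, f = 0.01685, h_f = 5.18 m ≈ 5.15 m ✓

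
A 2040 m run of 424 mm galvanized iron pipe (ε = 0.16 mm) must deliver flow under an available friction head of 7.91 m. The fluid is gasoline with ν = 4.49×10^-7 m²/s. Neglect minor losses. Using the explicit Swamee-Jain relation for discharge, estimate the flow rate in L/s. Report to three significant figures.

Swamee-Jain (Type II): Q = -0.965·√(gD⁵h_f/L)·ln[ε/(3.7D) + √(3.17ν²L/(gD³h_f))]
√(gD⁵h_f/L) = √(9.81·0.424⁵·7.91/2040) = 0.02283
ε/(3.7D) = 1.02×10^-4; √(3.17ν²L/(gD³h_f)) = 1.48×10^-5
Q = -0.965·0.02283·ln(1.168×10^-4) = 0.1995 m³/s
Check: V = 1.41 m/s, Re = 1.33×10^6, f = 0.01625, h_f = 7.96 m ≈ 7.91 m ✓

Q ≈ 199 L/s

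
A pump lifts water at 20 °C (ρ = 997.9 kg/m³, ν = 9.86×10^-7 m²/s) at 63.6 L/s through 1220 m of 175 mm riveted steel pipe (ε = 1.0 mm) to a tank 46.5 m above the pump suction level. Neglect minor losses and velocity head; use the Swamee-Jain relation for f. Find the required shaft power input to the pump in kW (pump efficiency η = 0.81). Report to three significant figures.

V = 4Q/(πD²) = 2.644 m/s; Re = 4.69×10^5; ε/D = 0.00571; f = 0.03192
h_f = f(L/D)V²/2g = 79.29 m
Total head H = z + h_f = 46.5 + 79.29 = 125.8 m
P_hyd = ρgQH = 997.9·9.81·0.0636·125.8 = 78.32 kW
P_shaft = P_hyd/η = 78.32/0.81 = 96.69 kW

P_shaft ≈ 96.7 kW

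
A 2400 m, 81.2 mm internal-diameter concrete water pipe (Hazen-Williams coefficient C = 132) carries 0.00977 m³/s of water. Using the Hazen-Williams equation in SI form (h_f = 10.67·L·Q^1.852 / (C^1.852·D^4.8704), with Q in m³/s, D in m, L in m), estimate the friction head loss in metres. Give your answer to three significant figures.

h_f = 10.67·2400·0.00977^1.852 / (132^1.852·0.0812^4.8704) = 117.3 m

h_f ≈ 117 m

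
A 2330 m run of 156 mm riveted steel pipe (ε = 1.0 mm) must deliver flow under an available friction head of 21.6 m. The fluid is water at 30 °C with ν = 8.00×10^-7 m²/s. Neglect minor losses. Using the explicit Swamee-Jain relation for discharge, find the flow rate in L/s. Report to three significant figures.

Swamee-Jain (Type II): Q = -0.965·√(gD⁵h_f/L)·ln[ε/(3.7D) + √(3.17ν²L/(gD³h_f))]
√(gD⁵h_f/L) = √(9.81·0.156⁵·21.6/2330) = 0.002899
ε/(3.7D) = 0.00173; √(3.17ν²L/(gD³h_f)) = 7.67×10^-5
Q = -0.965·0.002899·ln(0.001809) = 0.01766 m³/s
Check: V = 0.924 m/s, Re = 1.80×10^5, f = 0.03341, h_f = 21.7 m ≈ 21.6 m ✓

Q ≈ 17.7 L/s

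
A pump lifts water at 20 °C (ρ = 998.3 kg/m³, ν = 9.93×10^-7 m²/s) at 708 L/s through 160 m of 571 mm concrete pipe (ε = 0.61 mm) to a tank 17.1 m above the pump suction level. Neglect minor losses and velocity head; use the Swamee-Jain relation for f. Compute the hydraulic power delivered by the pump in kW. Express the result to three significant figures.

V = 4Q/(πD²) = 2.765 m/s; Re = 1.59×10^6; ε/D = 0.00107; f = 0.02021
h_f = f(L/D)V²/2g = 2.206 m
Total head H = z + h_f = 17.1 + 2.206 = 19.31 m
P_hyd = ρgQH = 998.3·9.81·0.708·19.31 = 133.9 kW

P_hyd ≈ 134 kW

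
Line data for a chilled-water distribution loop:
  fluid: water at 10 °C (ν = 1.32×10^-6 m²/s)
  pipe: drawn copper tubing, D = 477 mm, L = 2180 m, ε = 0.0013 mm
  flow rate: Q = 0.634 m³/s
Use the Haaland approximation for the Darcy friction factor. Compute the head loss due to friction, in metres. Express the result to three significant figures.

h_f ≈ 32.7 m

V = 4Q/(πD²) = 4·0.634/(π·0.477²) = 3.548 m/s
Re = VD/ν = 3.548·0.477/1.32×10^-6 = 1.28×10^6 → turbulent
ε/D = 0.0013/477 = 2.73×10^-6
Haaland: f = 0.01117
h_f = f(L/D)V²/(2g) = 0.01117·(2180/0.477)·3.548²/(2·9.81) = 32.75 m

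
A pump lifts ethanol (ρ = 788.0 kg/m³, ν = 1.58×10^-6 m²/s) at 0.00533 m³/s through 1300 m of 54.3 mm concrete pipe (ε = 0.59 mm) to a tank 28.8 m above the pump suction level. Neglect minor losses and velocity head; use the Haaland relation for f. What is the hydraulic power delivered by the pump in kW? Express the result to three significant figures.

P_hyd ≈ 11.8 kW

V = 4Q/(πD²) = 2.302 m/s; Re = 7.91×10^4; ε/D = 0.0109; f = 0.03974
h_f = f(L/D)V²/2g = 256.9 m
Total head H = z + h_f = 28.8 + 256.9 = 285.7 m
P_hyd = ρgQH = 788.0·9.81·0.00533·285.7 = 11.77 kW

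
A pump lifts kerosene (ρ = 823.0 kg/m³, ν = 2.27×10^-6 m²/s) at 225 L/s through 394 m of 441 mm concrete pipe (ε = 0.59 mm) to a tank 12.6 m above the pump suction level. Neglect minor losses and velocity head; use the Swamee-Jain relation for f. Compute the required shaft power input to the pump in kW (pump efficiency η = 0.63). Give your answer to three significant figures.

P_shaft ≈ 42.6 kW

V = 4Q/(πD²) = 1.473 m/s; Re = 2.86×10^5; ε/D = 0.00134; f = 0.02209
h_f = f(L/D)V²/2g = 2.182 m
Total head H = z + h_f = 12.6 + 2.182 = 14.78 m
P_hyd = ρgQH = 823.0·9.81·0.225·14.78 = 26.85 kW
P_shaft = P_hyd/η = 26.85/0.63 = 42.62 kW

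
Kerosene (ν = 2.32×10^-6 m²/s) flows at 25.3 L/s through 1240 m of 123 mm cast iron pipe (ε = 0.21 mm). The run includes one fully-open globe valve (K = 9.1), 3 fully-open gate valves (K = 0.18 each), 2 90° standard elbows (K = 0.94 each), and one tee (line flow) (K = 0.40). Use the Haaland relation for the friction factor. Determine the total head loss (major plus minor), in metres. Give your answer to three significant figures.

V = 4Q/(πD²) = 2.129 m/s; V²/2g = 0.2311 m
Re = 1.13×10^5, ε/D = 0.00171 → f = 0.02400 (Haaland)
Major: h_f = f(L/D)·V²/2g = 0.02400·10081·0.2311 = 55.91 m
Minor: ΣK = 11.9; h_m = ΣK·V²/2g = 2.754 m
Total H_L = 55.91 + 2.754 = 58.66 m

H_L ≈ 58.7 m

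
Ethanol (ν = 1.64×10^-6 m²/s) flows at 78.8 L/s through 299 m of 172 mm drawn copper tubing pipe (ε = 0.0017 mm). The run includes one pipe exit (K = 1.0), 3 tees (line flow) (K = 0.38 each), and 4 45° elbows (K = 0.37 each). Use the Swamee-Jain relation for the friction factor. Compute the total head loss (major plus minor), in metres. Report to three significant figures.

V = 4Q/(πD²) = 3.391 m/s; V²/2g = 0.5862 m
Re = 3.56×10^5, ε/D = 9.88×10^-6 → f = 0.01406 (Swamee-Jain)
Major: h_f = f(L/D)·V²/2g = 0.01406·1738·0.5862 = 14.32 m
Minor: ΣK = 3.62; h_m = ΣK·V²/2g = 2.122 m
Total H_L = 14.32 + 2.122 = 16.45 m

H_L ≈ 16.4 m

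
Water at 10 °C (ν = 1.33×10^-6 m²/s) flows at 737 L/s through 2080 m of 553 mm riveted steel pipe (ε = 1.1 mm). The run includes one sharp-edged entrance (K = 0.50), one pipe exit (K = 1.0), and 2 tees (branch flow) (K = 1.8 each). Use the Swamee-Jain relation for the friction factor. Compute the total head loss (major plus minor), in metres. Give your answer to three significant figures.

V = 4Q/(πD²) = 3.069 m/s; V²/2g = 0.4799 m
Re = 1.28×10^6, ε/D = 0.00199 → f = 0.02360 (Swamee-Jain)
Major: h_f = f(L/D)·V²/2g = 0.02360·3761·0.4799 = 42.59 m
Minor: ΣK = 5.10; h_m = ΣK·V²/2g = 2.448 m
Total H_L = 42.59 + 2.448 = 45.04 m

H_L ≈ 45.0 m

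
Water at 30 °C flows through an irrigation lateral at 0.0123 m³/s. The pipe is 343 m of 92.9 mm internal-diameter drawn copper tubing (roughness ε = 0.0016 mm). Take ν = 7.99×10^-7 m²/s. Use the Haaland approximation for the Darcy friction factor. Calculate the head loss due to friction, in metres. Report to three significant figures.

h_f ≈ 9.57 m

V = 4Q/(πD²) = 4·0.0123/(π·0.0929²) = 1.815 m/s
Re = VD/ν = 1.815·0.0929/7.99×10^-7 = 2.11×10^5 → turbulent
ε/D = 0.0016/92.9 = 1.72×10^-5
Haaland: f = 0.01545
h_f = f(L/D)V²/(2g) = 0.01545·(343/0.0929)·1.815²/(2·9.81) = 9.573 m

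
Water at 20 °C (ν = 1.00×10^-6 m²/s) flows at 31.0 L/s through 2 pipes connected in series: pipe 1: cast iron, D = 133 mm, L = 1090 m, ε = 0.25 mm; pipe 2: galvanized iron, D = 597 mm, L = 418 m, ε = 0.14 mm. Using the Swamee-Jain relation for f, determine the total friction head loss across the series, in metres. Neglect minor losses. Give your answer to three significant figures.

H ≈ 49.6 m

Pipe 1: V = 2.231 m/s, Re = 2.97×10^5, ε/D = 0.00188, f = 0.02382, h_1 = f(L/D)V²/2g = 49.55 m
Pipe 2: V = 0.1107 m/s, Re = 6.61×10^4, ε/D = 2.35×10^-4, f = 0.02058, h_2 = f(L/D)V²/2g = 0.009005 m
Series → Q common, losses add: H = Σh = 49.56 m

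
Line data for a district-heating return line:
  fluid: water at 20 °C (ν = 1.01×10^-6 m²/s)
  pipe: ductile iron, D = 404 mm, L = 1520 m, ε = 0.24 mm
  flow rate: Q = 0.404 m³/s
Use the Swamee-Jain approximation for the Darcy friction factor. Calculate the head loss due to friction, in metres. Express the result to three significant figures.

h_f ≈ 33.9 m

V = 4Q/(πD²) = 4·0.404/(π·0.404²) = 3.152 m/s
Re = VD/ν = 3.152·0.404/1.01×10^-6 = 1.26×10^6 → turbulent
ε/D = 0.24/404 = 5.94×10^-4
Swamee-Jain: f = 0.01781
h_f = f(L/D)V²/(2g) = 0.01781·(1520/0.404)·3.152²/(2·9.81) = 33.92 m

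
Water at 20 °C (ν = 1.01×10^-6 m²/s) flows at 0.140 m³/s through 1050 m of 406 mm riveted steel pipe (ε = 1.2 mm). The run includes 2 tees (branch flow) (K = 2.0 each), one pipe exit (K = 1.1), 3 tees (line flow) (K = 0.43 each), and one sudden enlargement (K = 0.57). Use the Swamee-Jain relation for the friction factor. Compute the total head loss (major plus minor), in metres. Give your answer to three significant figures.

H_L ≈ 4.50 m

V = 4Q/(πD²) = 1.081 m/s; V²/2g = 0.05960 m
Re = 4.35×10^5, ε/D = 0.00296 → f = 0.02649 (Swamee-Jain)
Major: h_f = f(L/D)·V²/2g = 0.02649·2586·0.05960 = 4.083 m
Minor: ΣK = 6.96; h_m = ΣK·V²/2g = 0.4148 m
Total H_L = 4.083 + 0.4148 = 4.498 m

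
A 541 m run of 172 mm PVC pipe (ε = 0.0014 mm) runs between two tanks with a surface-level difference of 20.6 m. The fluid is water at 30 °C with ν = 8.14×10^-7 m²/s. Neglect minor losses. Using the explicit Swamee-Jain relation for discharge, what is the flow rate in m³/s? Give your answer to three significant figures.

Swamee-Jain (Type II): Q = -0.965·√(gD⁵h_f/L)·ln[ε/(3.7D) + √(3.17ν²L/(gD³h_f))]
√(gD⁵h_f/L) = √(9.81·0.172⁵·20.6/541) = 0.007499
ε/(3.7D) = 2.20×10^-6; √(3.17ν²L/(gD³h_f)) = 3.32×10^-5
Q = -0.965·0.007499·ln(3.544×10^-5) = 0.07415 m³/s
Check: V = 3.19 m/s, Re = 6.74×10^5, f = 0.01258, h_f = 20.5 m ≈ 20.6 m ✓

Q ≈ 0.0742 m³/s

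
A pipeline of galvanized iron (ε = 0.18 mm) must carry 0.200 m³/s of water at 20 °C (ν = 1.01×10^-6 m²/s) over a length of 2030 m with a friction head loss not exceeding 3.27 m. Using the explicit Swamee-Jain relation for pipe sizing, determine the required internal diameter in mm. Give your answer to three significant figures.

D ≈ 518 mm

Swamee-Jain (Type III): D = 0.66·[ε^1.25·(LQ²/(gh_f))^4.75 + ν·Q^9.4·(L/(gh_f))^5.2]^0.04
LQ²/(gh_f) = 2.531; L/(gh_f) = 63.28
Term 1 = ε^1.25·(…)^4.75 = 0.00172; Term 2 = ν·Q^9.4·(…)^5.2 = 6.32×10^-4
D = 0.66·(0.00172 + 6.32×10^-4)^0.04 = 0.5181 m = 518 mm
Check: V = 0.949 m/s, Re = 4.87×10^5, f = 0.01677, h_f = 3.01 m ≈ 3.27 m ✓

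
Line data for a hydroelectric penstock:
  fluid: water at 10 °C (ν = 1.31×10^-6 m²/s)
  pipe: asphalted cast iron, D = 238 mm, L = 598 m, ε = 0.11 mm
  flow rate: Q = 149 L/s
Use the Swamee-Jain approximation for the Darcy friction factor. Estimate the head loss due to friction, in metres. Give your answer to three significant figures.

h_f ≈ 24.9 m

V = 4Q/(πD²) = 4·0.149/(π·0.238²) = 3.349 m/s
Re = VD/ν = 3.349·0.238/1.31×10^-6 = 6.08×10^5 → turbulent
ε/D = 0.11/238 = 4.62×10^-4
Swamee-Jain: f = 0.01737
h_f = f(L/D)V²/(2g) = 0.01737·(598/0.238)·3.349²/(2·9.81) = 24.95 m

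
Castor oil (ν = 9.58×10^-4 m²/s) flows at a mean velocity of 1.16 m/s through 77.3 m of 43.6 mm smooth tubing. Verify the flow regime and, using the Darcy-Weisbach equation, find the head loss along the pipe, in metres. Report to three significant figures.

Re = VD/ν = 1.16·0.04360/9.58×10^-4 = 52.8 → laminar (Re < 2300)
f = 64/Re = 1.212
h_f = f(L/D)V²/(2g) = 1.212·(77.3/0.04360)·1.16²/(2·9.81) = 147.4 m

h_f ≈ 147 m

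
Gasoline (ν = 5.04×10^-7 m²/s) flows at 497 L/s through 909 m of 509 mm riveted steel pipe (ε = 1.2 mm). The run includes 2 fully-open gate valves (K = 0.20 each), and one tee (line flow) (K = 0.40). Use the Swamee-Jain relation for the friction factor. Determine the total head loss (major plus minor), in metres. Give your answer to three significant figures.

V = 4Q/(πD²) = 2.442 m/s; V²/2g = 0.3041 m
Re = 2.47×10^6, ε/D = 0.00236 → f = 0.02458 (Swamee-Jain)
Major: h_f = f(L/D)·V²/2g = 0.02458·1786·0.3041 = 13.35 m
Minor: ΣK = 0.800; h_m = ΣK·V²/2g = 0.2433 m
Total H_L = 13.35 + 0.2433 = 13.59 m

H_L ≈ 13.6 m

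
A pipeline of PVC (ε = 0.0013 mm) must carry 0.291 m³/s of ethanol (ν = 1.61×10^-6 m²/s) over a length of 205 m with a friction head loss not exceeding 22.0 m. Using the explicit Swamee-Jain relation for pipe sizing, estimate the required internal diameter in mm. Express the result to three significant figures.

Swamee-Jain (Type III): D = 0.66·[ε^1.25·(LQ²/(gh_f))^4.75 + ν·Q^9.4·(L/(gh_f))^5.2]^0.04
LQ²/(gh_f) = 0.08044; L/(gh_f) = 0.9499
Term 1 = ε^1.25·(…)^4.75 = 2.78×10^-13; Term 2 = ν·Q^9.4·(…)^5.2 = 1.13×10^-11
D = 0.66·(2.78×10^-13 + 1.13×10^-11)^0.04 = 0.2410 m = 241 mm
Check: V = 6.38 m/s, Re = 9.55×10^5, f = 0.01183, h_f = 20.9 m ≈ 22.0 m ✓

D ≈ 241 mm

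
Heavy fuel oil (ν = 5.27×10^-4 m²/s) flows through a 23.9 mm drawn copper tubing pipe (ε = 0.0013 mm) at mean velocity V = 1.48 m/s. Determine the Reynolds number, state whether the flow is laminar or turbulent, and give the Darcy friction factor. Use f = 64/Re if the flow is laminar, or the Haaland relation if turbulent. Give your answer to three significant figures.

Re = VD/ν = 1.480·0.0239/5.27×10^-4 = 67.1
Re < 2300 → laminar → f = 64/Re = 0.9535

Re ≈ 67.1; laminar; f = 64/Re ≈ 0.954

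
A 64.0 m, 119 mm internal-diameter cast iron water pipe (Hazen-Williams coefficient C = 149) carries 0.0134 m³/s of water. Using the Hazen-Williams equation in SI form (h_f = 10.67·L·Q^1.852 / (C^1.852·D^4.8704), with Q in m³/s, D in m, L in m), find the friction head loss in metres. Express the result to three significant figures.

h_f = 10.67·64.0·0.0134^1.852 / (149^1.852·0.119^4.8704) = 0.6974 m

h_f ≈ 0.697 m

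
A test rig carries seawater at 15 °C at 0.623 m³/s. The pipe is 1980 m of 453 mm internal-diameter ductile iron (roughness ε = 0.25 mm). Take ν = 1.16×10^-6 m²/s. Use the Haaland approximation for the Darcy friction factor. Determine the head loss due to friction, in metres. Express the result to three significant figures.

V = 4Q/(πD²) = 4·0.623/(π·0.453²) = 3.865 m/s
Re = VD/ν = 3.865·0.453/1.16×10^-6 = 1.51×10^6 → turbulent
ε/D = 0.25/453 = 5.52×10^-4
Haaland: f = 0.01738
h_f = f(L/D)V²/(2g) = 0.01738·(1980/0.453)·3.865²/(2·9.81) = 57.87 m

h_f ≈ 57.9 m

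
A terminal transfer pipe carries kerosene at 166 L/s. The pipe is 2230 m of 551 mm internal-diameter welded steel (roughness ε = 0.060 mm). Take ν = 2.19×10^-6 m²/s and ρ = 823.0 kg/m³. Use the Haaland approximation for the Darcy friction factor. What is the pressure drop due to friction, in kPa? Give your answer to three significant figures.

V = 4Q/(πD²) = 4·0.166/(π·0.551²) = 0.6962 m/s
Re = VD/ν = 0.6962·0.551/2.19×10^-6 = 1.75×10^5 → turbulent
ε/D = 0.060/551 = 1.09×10^-4
Haaland: f = 0.01660
h_f = f(L/D)V²/(2g) = 0.01660·(2230/0.551)·0.6962²/(2·9.81) = 1.659 m
Δp = ρg·h_f = 823.0·9.81·1.659 = 13.40 kPa

Δp ≈ 13.4 kPa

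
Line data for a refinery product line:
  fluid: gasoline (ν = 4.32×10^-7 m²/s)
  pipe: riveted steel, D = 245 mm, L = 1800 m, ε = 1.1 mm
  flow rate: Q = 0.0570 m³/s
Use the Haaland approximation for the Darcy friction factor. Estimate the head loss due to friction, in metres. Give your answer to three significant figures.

h_f ≈ 16.2 m

V = 4Q/(πD²) = 4·0.0570/(π·0.245²) = 1.209 m/s
Re = VD/ν = 1.209·0.245/4.32×10^-7 = 6.86×10^5 → turbulent
ε/D = 1.1/245 = 0.00449
Haaland: f = 0.02960
h_f = f(L/D)V²/(2g) = 0.02960·(1800/0.245)·1.209²/(2·9.81) = 16.20 m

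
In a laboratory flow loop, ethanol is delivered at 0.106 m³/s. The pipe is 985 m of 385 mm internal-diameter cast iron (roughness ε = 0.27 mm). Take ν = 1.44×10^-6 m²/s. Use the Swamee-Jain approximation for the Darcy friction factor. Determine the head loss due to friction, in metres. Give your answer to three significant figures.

h_f ≈ 2.12 m

V = 4Q/(πD²) = 4·0.106/(π·0.385²) = 0.9105 m/s
Re = VD/ν = 0.9105·0.385/1.44×10^-6 = 2.43×10^5 → turbulent
ε/D = 0.27/385 = 7.01×10^-4
Swamee-Jain: f = 0.01965
h_f = f(L/D)V²/(2g) = 0.01965·(985/0.385)·0.9105²/(2·9.81) = 2.124 m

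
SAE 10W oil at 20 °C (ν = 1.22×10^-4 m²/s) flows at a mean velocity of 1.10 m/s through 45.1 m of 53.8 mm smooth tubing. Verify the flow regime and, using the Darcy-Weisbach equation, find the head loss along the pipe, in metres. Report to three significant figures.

Re = VD/ν = 1.10·0.05380/1.22×10^-4 = 485 → laminar (Re < 2300)
f = 64/Re = 0.1319
h_f = f(L/D)V²/(2g) = 0.1319·(45.1/0.05380)·1.10²/(2·9.81) = 6.821 m

h_f ≈ 6.82 m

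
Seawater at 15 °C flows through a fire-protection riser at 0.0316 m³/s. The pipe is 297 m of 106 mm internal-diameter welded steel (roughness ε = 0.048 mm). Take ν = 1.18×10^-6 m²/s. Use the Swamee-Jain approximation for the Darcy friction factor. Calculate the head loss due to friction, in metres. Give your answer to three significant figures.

h_f ≈ 32.9 m

V = 4Q/(πD²) = 4·0.0316/(π·0.106²) = 3.581 m/s
Re = VD/ν = 3.581·0.106/1.18×10^-6 = 3.22×10^5 → turbulent
ε/D = 0.048/106 = 4.53×10^-4
Swamee-Jain: f = 0.01796
h_f = f(L/D)V²/(2g) = 0.01796·(297/0.106)·3.581²/(2·9.81) = 32.89 m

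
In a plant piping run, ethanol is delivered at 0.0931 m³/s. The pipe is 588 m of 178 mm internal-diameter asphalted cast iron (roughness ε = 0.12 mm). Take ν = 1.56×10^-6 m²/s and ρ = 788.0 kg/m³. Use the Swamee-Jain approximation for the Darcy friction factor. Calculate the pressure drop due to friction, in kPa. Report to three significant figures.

V = 4Q/(πD²) = 4·0.0931/(π·0.178²) = 3.741 m/s
Re = VD/ν = 3.741·0.178/1.56×10^-6 = 4.27×10^5 → turbulent
ε/D = 0.12/178 = 6.74×10^-4
Swamee-Jain: f = 0.01891
h_f = f(L/D)V²/(2g) = 0.01891·(588/0.178)·3.741²/(2·9.81) = 44.57 m
Δp = ρg·h_f = 788.0·9.81·44.57 = 344.6 kPa

Δp ≈ 345 kPa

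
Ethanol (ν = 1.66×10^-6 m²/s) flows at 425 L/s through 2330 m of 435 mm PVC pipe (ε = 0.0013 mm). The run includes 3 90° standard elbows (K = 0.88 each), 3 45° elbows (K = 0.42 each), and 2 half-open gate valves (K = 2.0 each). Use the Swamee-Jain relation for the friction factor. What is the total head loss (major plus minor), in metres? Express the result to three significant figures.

H_L ≈ 30.7 m

V = 4Q/(πD²) = 2.860 m/s; V²/2g = 0.4168 m
Re = 7.49×10^5, ε/D = 2.99×10^-6 → f = 0.01225 (Swamee-Jain)
Major: h_f = f(L/D)·V²/2g = 0.01225·5356·0.4168 = 27.36 m
Minor: ΣK = 7.90; h_m = ΣK·V²/2g = 3.293 m
Total H_L = 27.36 + 3.293 = 30.65 m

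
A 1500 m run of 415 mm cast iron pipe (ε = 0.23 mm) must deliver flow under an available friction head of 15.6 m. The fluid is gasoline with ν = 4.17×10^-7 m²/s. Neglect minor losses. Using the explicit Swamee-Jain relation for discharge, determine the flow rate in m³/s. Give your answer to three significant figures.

Q ≈ 0.299 m³/s

Swamee-Jain (Type II): Q = -0.965·√(gD⁵h_f/L)·ln[ε/(3.7D) + √(3.17ν²L/(gD³h_f))]
√(gD⁵h_f/L) = √(9.81·0.415⁵·15.6/1500) = 0.03544
ε/(3.7D) = 1.50×10^-4; √(3.17ν²L/(gD³h_f)) = 8.69×10^-6
Q = -0.965·0.03544·ln(1.585×10^-4) = 0.2992 m³/s
Check: V = 2.21 m/s, Re = 2.20×10^6, f = 0.01738, h_f = 15.7 m ≈ 15.6 m ✓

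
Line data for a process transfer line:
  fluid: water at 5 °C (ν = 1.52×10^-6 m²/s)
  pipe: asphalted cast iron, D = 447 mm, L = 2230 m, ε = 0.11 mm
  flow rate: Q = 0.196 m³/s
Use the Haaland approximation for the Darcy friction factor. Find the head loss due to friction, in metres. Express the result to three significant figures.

h_f ≈ 6.39 m

V = 4Q/(πD²) = 4·0.196/(π·0.447²) = 1.249 m/s
Re = VD/ν = 1.249·0.447/1.52×10^-6 = 3.67×10^5 → turbulent
ε/D = 0.11/447 = 2.46×10^-4
Haaland: f = 0.01610
h_f = f(L/D)V²/(2g) = 0.01610·(2230/0.447)·1.249²/(2·9.81) = 6.387 m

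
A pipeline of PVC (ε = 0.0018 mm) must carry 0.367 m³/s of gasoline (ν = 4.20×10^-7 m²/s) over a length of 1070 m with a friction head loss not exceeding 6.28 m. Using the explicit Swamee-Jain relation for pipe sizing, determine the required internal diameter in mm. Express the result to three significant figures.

D ≈ 456 mm

Swamee-Jain (Type III): D = 0.66·[ε^1.25·(LQ²/(gh_f))^4.75 + ν·Q^9.4·(L/(gh_f))^5.2]^0.04
LQ²/(gh_f) = 2.339; L/(gh_f) = 17.37
Term 1 = ε^1.25·(…)^4.75 = 3.73×10^-6; Term 2 = ν·Q^9.4·(…)^5.2 = 9.50×10^-5
D = 0.66·(3.73×10^-6 + 9.50×10^-5)^0.04 = 0.4564 m = 456 mm
Check: V = 2.24 m/s, Re = 2.44×10^6, f = 0.01022, h_f = 6.15 m ≈ 6.28 m ✓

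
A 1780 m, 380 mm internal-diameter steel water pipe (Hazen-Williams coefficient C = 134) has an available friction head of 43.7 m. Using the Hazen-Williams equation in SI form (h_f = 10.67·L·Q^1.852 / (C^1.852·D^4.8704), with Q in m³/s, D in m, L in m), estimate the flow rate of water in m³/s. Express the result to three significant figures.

Rearranging: Q = [h_f·C^1.852·D^4.8704 / (10.67·L)]^(1/1.852)
Q = [43.7·134^1.852·0.380^4.8704 / (10.67·1780)]^0.540 = 0.3959 m³/s

Q ≈ 0.396 m³/s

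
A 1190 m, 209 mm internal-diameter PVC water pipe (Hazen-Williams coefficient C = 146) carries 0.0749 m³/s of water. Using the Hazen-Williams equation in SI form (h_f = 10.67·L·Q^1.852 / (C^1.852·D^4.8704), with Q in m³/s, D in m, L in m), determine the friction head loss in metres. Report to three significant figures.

h_f ≈ 21.0 m

h_f = 10.67·1190·0.0749^1.852 / (146^1.852·0.209^4.8704) = 20.99 m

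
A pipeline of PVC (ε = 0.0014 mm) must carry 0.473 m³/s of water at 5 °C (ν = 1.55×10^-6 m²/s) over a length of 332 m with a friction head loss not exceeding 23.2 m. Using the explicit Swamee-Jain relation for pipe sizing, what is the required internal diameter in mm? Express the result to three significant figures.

Swamee-Jain (Type III): D = 0.66·[ε^1.25·(LQ²/(gh_f))^4.75 + ν·Q^9.4·(L/(gh_f))^5.2]^0.04
LQ²/(gh_f) = 0.3264; L/(gh_f) = 1.459
Term 1 = ε^1.25·(…)^4.75 = 2.36×10^-10; Term 2 = ν·Q^9.4·(…)^5.2 = 9.70×10^-9
D = 0.66·(2.36×10^-10 + 9.70×10^-9)^0.04 = 0.3158 m = 316 mm
Check: V = 6.04 m/s, Re = 1.23×10^6, f = 0.01134, h_f = 22.2 m ≈ 23.2 m ✓

D ≈ 316 mm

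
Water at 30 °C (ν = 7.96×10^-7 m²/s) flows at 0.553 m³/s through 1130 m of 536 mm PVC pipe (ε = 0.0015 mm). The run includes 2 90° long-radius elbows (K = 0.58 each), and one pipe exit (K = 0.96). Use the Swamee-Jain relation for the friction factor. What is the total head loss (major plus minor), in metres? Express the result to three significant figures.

V = 4Q/(πD²) = 2.451 m/s; V²/2g = 0.3061 m
Re = 1.65×10^6, ε/D = 2.80×10^-6 → f = 0.01078 (Swamee-Jain)
Major: h_f = f(L/D)·V²/2g = 0.01078·2108·0.3061 = 6.960 m
Minor: ΣK = 2.12; h_m = ΣK·V²/2g = 0.6490 m
Total H_L = 6.960 + 0.6490 = 7.609 m

H_L ≈ 7.61 m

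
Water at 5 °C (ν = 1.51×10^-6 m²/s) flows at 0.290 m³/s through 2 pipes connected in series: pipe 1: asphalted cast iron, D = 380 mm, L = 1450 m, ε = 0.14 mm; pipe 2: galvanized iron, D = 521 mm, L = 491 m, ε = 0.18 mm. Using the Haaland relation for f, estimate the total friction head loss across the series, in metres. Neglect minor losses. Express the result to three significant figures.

H ≈ 22.4 m

Pipe 1: V = 2.557 m/s, Re = 6.43×10^5, ε/D = 3.68×10^-4, f = 0.01647, h_1 = f(L/D)V²/2g = 20.94 m
Pipe 2: V = 1.360 m/s, Re = 4.69×10^5, ε/D = 3.45×10^-4, f = 0.01657, h_2 = f(L/D)V²/2g = 1.473 m
Series → Q common, losses add: H = Σh = 22.41 m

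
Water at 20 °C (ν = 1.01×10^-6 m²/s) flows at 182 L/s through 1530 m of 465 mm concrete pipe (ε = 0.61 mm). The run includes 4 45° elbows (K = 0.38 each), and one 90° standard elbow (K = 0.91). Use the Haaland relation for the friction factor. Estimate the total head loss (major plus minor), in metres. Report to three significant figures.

V = 4Q/(πD²) = 1.072 m/s; V²/2g = 0.05854 m
Re = 4.93×10^5, ε/D = 0.00131 → f = 0.02148 (Haaland)
Major: h_f = f(L/D)·V²/2g = 0.02148·3290·0.05854 = 4.137 m
Minor: ΣK = 2.43; h_m = ΣK·V²/2g = 0.1423 m
Total H_L = 4.137 + 0.1423 = 4.280 m

H_L ≈ 4.28 m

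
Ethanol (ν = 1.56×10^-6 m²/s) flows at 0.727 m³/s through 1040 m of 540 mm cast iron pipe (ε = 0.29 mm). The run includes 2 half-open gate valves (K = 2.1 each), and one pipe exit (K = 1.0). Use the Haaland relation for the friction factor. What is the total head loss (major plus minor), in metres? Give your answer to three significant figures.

H_L ≈ 19.9 m

V = 4Q/(πD²) = 3.174 m/s; V²/2g = 0.5136 m
Re = 1.10×10^6, ε/D = 5.37×10^-4 → f = 0.01739 (Haaland)
Major: h_f = f(L/D)·V²/2g = 0.01739·1926·0.5136 = 17.20 m
Minor: ΣK = 5.20; h_m = ΣK·V²/2g = 2.671 m
Total H_L = 17.20 + 2.671 = 19.87 m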